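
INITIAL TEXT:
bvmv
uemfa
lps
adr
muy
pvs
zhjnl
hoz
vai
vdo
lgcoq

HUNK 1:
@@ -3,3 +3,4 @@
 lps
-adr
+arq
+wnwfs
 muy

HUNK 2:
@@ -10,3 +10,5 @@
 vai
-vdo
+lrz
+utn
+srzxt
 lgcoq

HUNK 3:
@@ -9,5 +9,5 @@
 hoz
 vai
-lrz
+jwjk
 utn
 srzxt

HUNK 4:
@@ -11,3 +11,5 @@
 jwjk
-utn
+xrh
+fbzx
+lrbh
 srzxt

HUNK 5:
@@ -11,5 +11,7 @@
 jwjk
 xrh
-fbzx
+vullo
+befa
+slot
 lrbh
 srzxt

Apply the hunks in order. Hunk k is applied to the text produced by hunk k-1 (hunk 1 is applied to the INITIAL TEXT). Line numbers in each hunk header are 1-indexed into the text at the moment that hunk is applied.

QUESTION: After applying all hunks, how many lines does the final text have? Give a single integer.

Hunk 1: at line 3 remove [adr] add [arq,wnwfs] -> 12 lines: bvmv uemfa lps arq wnwfs muy pvs zhjnl hoz vai vdo lgcoq
Hunk 2: at line 10 remove [vdo] add [lrz,utn,srzxt] -> 14 lines: bvmv uemfa lps arq wnwfs muy pvs zhjnl hoz vai lrz utn srzxt lgcoq
Hunk 3: at line 9 remove [lrz] add [jwjk] -> 14 lines: bvmv uemfa lps arq wnwfs muy pvs zhjnl hoz vai jwjk utn srzxt lgcoq
Hunk 4: at line 11 remove [utn] add [xrh,fbzx,lrbh] -> 16 lines: bvmv uemfa lps arq wnwfs muy pvs zhjnl hoz vai jwjk xrh fbzx lrbh srzxt lgcoq
Hunk 5: at line 11 remove [fbzx] add [vullo,befa,slot] -> 18 lines: bvmv uemfa lps arq wnwfs muy pvs zhjnl hoz vai jwjk xrh vullo befa slot lrbh srzxt lgcoq
Final line count: 18

Answer: 18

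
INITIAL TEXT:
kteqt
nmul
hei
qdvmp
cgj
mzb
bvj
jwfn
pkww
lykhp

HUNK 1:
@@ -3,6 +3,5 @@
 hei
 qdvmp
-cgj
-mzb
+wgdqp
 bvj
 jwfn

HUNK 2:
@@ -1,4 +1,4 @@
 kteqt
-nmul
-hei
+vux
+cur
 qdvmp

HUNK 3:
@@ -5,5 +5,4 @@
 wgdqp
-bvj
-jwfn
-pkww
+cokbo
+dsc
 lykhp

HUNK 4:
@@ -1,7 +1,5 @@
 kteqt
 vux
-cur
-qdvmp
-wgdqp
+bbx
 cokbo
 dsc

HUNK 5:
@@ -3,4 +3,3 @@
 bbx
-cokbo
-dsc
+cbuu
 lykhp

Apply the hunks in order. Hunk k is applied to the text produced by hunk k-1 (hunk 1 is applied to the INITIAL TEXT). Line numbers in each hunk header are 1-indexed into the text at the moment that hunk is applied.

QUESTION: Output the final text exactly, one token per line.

Answer: kteqt
vux
bbx
cbuu
lykhp

Derivation:
Hunk 1: at line 3 remove [cgj,mzb] add [wgdqp] -> 9 lines: kteqt nmul hei qdvmp wgdqp bvj jwfn pkww lykhp
Hunk 2: at line 1 remove [nmul,hei] add [vux,cur] -> 9 lines: kteqt vux cur qdvmp wgdqp bvj jwfn pkww lykhp
Hunk 3: at line 5 remove [bvj,jwfn,pkww] add [cokbo,dsc] -> 8 lines: kteqt vux cur qdvmp wgdqp cokbo dsc lykhp
Hunk 4: at line 1 remove [cur,qdvmp,wgdqp] add [bbx] -> 6 lines: kteqt vux bbx cokbo dsc lykhp
Hunk 5: at line 3 remove [cokbo,dsc] add [cbuu] -> 5 lines: kteqt vux bbx cbuu lykhp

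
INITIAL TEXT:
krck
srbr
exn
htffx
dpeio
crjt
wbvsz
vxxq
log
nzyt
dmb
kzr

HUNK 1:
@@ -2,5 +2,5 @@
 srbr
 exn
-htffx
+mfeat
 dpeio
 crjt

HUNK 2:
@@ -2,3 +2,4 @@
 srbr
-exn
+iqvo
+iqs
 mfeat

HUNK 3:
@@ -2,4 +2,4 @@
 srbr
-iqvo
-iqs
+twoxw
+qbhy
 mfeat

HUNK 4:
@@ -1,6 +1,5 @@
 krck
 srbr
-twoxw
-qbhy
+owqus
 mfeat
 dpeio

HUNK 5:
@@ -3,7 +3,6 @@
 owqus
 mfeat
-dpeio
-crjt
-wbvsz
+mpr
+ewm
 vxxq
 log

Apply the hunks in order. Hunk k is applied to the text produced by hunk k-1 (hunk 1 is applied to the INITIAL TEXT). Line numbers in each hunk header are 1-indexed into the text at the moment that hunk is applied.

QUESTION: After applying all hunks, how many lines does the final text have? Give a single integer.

Hunk 1: at line 2 remove [htffx] add [mfeat] -> 12 lines: krck srbr exn mfeat dpeio crjt wbvsz vxxq log nzyt dmb kzr
Hunk 2: at line 2 remove [exn] add [iqvo,iqs] -> 13 lines: krck srbr iqvo iqs mfeat dpeio crjt wbvsz vxxq log nzyt dmb kzr
Hunk 3: at line 2 remove [iqvo,iqs] add [twoxw,qbhy] -> 13 lines: krck srbr twoxw qbhy mfeat dpeio crjt wbvsz vxxq log nzyt dmb kzr
Hunk 4: at line 1 remove [twoxw,qbhy] add [owqus] -> 12 lines: krck srbr owqus mfeat dpeio crjt wbvsz vxxq log nzyt dmb kzr
Hunk 5: at line 3 remove [dpeio,crjt,wbvsz] add [mpr,ewm] -> 11 lines: krck srbr owqus mfeat mpr ewm vxxq log nzyt dmb kzr
Final line count: 11

Answer: 11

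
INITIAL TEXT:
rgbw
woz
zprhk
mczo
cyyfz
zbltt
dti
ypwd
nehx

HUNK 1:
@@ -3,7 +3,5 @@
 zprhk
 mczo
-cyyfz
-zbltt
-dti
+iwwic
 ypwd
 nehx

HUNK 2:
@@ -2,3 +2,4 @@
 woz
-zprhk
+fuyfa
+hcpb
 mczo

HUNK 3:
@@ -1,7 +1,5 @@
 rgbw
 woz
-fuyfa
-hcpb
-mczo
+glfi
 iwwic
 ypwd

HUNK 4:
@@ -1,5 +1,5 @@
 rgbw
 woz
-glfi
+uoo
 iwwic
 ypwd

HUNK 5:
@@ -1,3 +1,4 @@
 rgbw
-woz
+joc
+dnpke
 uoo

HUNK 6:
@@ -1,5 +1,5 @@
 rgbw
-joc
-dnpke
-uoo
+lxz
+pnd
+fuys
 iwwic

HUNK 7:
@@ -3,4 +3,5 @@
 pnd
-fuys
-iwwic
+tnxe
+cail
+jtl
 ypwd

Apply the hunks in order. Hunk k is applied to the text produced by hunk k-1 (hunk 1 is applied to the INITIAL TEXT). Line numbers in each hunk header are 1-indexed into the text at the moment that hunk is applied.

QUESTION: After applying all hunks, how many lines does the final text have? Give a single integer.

Hunk 1: at line 3 remove [cyyfz,zbltt,dti] add [iwwic] -> 7 lines: rgbw woz zprhk mczo iwwic ypwd nehx
Hunk 2: at line 2 remove [zprhk] add [fuyfa,hcpb] -> 8 lines: rgbw woz fuyfa hcpb mczo iwwic ypwd nehx
Hunk 3: at line 1 remove [fuyfa,hcpb,mczo] add [glfi] -> 6 lines: rgbw woz glfi iwwic ypwd nehx
Hunk 4: at line 1 remove [glfi] add [uoo] -> 6 lines: rgbw woz uoo iwwic ypwd nehx
Hunk 5: at line 1 remove [woz] add [joc,dnpke] -> 7 lines: rgbw joc dnpke uoo iwwic ypwd nehx
Hunk 6: at line 1 remove [joc,dnpke,uoo] add [lxz,pnd,fuys] -> 7 lines: rgbw lxz pnd fuys iwwic ypwd nehx
Hunk 7: at line 3 remove [fuys,iwwic] add [tnxe,cail,jtl] -> 8 lines: rgbw lxz pnd tnxe cail jtl ypwd nehx
Final line count: 8

Answer: 8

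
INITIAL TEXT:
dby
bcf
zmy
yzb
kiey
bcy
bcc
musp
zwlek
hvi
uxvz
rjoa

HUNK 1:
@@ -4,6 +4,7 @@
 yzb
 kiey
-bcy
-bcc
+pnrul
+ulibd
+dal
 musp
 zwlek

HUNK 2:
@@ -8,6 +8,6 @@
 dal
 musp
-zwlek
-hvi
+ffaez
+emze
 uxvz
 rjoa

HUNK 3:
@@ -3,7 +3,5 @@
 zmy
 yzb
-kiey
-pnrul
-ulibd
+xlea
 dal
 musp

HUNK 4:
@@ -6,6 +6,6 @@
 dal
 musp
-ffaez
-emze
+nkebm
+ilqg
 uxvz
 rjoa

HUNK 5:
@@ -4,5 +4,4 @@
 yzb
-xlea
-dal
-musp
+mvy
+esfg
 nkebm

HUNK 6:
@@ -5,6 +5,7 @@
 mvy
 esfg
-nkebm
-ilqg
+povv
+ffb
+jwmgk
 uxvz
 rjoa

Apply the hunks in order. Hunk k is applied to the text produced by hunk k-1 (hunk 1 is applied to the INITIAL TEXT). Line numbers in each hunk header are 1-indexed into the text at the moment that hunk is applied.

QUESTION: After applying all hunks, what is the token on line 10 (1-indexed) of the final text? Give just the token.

Hunk 1: at line 4 remove [bcy,bcc] add [pnrul,ulibd,dal] -> 13 lines: dby bcf zmy yzb kiey pnrul ulibd dal musp zwlek hvi uxvz rjoa
Hunk 2: at line 8 remove [zwlek,hvi] add [ffaez,emze] -> 13 lines: dby bcf zmy yzb kiey pnrul ulibd dal musp ffaez emze uxvz rjoa
Hunk 3: at line 3 remove [kiey,pnrul,ulibd] add [xlea] -> 11 lines: dby bcf zmy yzb xlea dal musp ffaez emze uxvz rjoa
Hunk 4: at line 6 remove [ffaez,emze] add [nkebm,ilqg] -> 11 lines: dby bcf zmy yzb xlea dal musp nkebm ilqg uxvz rjoa
Hunk 5: at line 4 remove [xlea,dal,musp] add [mvy,esfg] -> 10 lines: dby bcf zmy yzb mvy esfg nkebm ilqg uxvz rjoa
Hunk 6: at line 5 remove [nkebm,ilqg] add [povv,ffb,jwmgk] -> 11 lines: dby bcf zmy yzb mvy esfg povv ffb jwmgk uxvz rjoa
Final line 10: uxvz

Answer: uxvz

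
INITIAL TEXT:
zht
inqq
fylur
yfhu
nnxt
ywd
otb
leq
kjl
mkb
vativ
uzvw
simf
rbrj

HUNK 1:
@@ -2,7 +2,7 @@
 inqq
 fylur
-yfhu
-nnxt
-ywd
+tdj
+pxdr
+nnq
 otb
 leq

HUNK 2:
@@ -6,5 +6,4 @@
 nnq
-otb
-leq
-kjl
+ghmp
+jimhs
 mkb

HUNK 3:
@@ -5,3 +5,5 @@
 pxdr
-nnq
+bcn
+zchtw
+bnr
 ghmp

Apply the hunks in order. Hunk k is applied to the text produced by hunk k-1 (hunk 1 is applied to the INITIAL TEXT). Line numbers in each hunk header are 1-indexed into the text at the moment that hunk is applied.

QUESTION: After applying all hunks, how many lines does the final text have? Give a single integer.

Hunk 1: at line 2 remove [yfhu,nnxt,ywd] add [tdj,pxdr,nnq] -> 14 lines: zht inqq fylur tdj pxdr nnq otb leq kjl mkb vativ uzvw simf rbrj
Hunk 2: at line 6 remove [otb,leq,kjl] add [ghmp,jimhs] -> 13 lines: zht inqq fylur tdj pxdr nnq ghmp jimhs mkb vativ uzvw simf rbrj
Hunk 3: at line 5 remove [nnq] add [bcn,zchtw,bnr] -> 15 lines: zht inqq fylur tdj pxdr bcn zchtw bnr ghmp jimhs mkb vativ uzvw simf rbrj
Final line count: 15

Answer: 15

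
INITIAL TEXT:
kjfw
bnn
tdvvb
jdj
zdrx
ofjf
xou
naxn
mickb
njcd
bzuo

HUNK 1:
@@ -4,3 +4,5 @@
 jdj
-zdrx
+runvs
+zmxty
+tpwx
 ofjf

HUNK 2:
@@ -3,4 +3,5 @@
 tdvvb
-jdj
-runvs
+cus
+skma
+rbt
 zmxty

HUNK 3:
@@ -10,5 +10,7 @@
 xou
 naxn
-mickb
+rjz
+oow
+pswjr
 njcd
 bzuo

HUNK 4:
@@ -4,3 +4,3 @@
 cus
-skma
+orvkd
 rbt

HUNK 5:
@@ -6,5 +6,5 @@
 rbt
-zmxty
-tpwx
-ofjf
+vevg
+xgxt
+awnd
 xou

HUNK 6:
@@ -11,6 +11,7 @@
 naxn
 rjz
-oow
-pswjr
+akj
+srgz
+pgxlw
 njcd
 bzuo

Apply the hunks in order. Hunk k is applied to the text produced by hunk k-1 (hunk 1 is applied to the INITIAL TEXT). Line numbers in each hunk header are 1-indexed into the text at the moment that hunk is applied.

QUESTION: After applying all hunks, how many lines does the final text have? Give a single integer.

Hunk 1: at line 4 remove [zdrx] add [runvs,zmxty,tpwx] -> 13 lines: kjfw bnn tdvvb jdj runvs zmxty tpwx ofjf xou naxn mickb njcd bzuo
Hunk 2: at line 3 remove [jdj,runvs] add [cus,skma,rbt] -> 14 lines: kjfw bnn tdvvb cus skma rbt zmxty tpwx ofjf xou naxn mickb njcd bzuo
Hunk 3: at line 10 remove [mickb] add [rjz,oow,pswjr] -> 16 lines: kjfw bnn tdvvb cus skma rbt zmxty tpwx ofjf xou naxn rjz oow pswjr njcd bzuo
Hunk 4: at line 4 remove [skma] add [orvkd] -> 16 lines: kjfw bnn tdvvb cus orvkd rbt zmxty tpwx ofjf xou naxn rjz oow pswjr njcd bzuo
Hunk 5: at line 6 remove [zmxty,tpwx,ofjf] add [vevg,xgxt,awnd] -> 16 lines: kjfw bnn tdvvb cus orvkd rbt vevg xgxt awnd xou naxn rjz oow pswjr njcd bzuo
Hunk 6: at line 11 remove [oow,pswjr] add [akj,srgz,pgxlw] -> 17 lines: kjfw bnn tdvvb cus orvkd rbt vevg xgxt awnd xou naxn rjz akj srgz pgxlw njcd bzuo
Final line count: 17

Answer: 17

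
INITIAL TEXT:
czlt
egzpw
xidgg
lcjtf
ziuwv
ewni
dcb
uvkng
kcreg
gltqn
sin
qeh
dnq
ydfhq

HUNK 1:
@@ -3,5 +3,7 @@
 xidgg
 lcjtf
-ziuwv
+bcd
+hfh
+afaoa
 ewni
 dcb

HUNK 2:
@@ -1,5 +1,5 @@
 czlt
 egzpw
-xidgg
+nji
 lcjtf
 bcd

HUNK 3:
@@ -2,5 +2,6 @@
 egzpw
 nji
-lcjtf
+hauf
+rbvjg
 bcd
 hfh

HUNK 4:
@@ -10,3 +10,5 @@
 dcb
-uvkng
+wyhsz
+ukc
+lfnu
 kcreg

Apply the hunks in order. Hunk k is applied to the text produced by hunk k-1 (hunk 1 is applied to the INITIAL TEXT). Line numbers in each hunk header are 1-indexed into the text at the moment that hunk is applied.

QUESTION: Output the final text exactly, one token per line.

Hunk 1: at line 3 remove [ziuwv] add [bcd,hfh,afaoa] -> 16 lines: czlt egzpw xidgg lcjtf bcd hfh afaoa ewni dcb uvkng kcreg gltqn sin qeh dnq ydfhq
Hunk 2: at line 1 remove [xidgg] add [nji] -> 16 lines: czlt egzpw nji lcjtf bcd hfh afaoa ewni dcb uvkng kcreg gltqn sin qeh dnq ydfhq
Hunk 3: at line 2 remove [lcjtf] add [hauf,rbvjg] -> 17 lines: czlt egzpw nji hauf rbvjg bcd hfh afaoa ewni dcb uvkng kcreg gltqn sin qeh dnq ydfhq
Hunk 4: at line 10 remove [uvkng] add [wyhsz,ukc,lfnu] -> 19 lines: czlt egzpw nji hauf rbvjg bcd hfh afaoa ewni dcb wyhsz ukc lfnu kcreg gltqn sin qeh dnq ydfhq

Answer: czlt
egzpw
nji
hauf
rbvjg
bcd
hfh
afaoa
ewni
dcb
wyhsz
ukc
lfnu
kcreg
gltqn
sin
qeh
dnq
ydfhq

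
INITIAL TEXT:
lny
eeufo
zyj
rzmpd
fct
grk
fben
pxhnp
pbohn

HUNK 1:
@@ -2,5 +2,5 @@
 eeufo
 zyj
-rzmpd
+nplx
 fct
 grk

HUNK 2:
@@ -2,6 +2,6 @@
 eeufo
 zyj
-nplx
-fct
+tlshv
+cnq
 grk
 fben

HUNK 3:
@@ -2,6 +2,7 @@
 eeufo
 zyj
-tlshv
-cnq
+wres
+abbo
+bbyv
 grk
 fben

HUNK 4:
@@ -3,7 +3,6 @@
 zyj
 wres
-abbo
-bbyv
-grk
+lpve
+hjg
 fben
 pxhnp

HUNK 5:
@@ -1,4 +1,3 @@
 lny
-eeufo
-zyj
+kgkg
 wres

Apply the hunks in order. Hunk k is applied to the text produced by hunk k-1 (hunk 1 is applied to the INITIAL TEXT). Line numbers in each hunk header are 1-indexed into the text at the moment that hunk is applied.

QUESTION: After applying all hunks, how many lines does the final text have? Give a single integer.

Answer: 8

Derivation:
Hunk 1: at line 2 remove [rzmpd] add [nplx] -> 9 lines: lny eeufo zyj nplx fct grk fben pxhnp pbohn
Hunk 2: at line 2 remove [nplx,fct] add [tlshv,cnq] -> 9 lines: lny eeufo zyj tlshv cnq grk fben pxhnp pbohn
Hunk 3: at line 2 remove [tlshv,cnq] add [wres,abbo,bbyv] -> 10 lines: lny eeufo zyj wres abbo bbyv grk fben pxhnp pbohn
Hunk 4: at line 3 remove [abbo,bbyv,grk] add [lpve,hjg] -> 9 lines: lny eeufo zyj wres lpve hjg fben pxhnp pbohn
Hunk 5: at line 1 remove [eeufo,zyj] add [kgkg] -> 8 lines: lny kgkg wres lpve hjg fben pxhnp pbohn
Final line count: 8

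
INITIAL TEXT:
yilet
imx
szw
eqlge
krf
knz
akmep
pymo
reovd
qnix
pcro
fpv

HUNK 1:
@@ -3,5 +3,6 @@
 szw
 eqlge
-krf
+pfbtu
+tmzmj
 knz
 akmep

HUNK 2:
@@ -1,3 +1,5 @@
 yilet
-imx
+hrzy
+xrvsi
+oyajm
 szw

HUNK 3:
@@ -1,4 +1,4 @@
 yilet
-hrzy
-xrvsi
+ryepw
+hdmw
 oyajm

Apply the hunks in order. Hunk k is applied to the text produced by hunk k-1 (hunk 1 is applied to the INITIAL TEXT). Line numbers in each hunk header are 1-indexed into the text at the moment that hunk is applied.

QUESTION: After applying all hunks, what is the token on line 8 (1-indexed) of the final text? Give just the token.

Answer: tmzmj

Derivation:
Hunk 1: at line 3 remove [krf] add [pfbtu,tmzmj] -> 13 lines: yilet imx szw eqlge pfbtu tmzmj knz akmep pymo reovd qnix pcro fpv
Hunk 2: at line 1 remove [imx] add [hrzy,xrvsi,oyajm] -> 15 lines: yilet hrzy xrvsi oyajm szw eqlge pfbtu tmzmj knz akmep pymo reovd qnix pcro fpv
Hunk 3: at line 1 remove [hrzy,xrvsi] add [ryepw,hdmw] -> 15 lines: yilet ryepw hdmw oyajm szw eqlge pfbtu tmzmj knz akmep pymo reovd qnix pcro fpv
Final line 8: tmzmj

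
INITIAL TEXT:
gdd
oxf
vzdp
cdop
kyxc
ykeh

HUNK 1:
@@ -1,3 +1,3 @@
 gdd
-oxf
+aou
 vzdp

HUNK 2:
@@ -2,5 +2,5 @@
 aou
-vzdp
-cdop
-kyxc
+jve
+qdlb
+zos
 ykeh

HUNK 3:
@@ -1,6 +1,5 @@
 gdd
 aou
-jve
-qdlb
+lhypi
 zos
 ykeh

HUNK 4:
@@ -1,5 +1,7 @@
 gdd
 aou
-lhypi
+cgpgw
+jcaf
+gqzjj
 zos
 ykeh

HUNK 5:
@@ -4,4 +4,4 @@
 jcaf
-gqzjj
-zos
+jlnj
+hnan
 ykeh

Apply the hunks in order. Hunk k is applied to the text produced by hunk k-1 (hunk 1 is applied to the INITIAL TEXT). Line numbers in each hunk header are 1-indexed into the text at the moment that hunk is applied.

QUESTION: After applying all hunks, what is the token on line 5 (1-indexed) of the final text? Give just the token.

Answer: jlnj

Derivation:
Hunk 1: at line 1 remove [oxf] add [aou] -> 6 lines: gdd aou vzdp cdop kyxc ykeh
Hunk 2: at line 2 remove [vzdp,cdop,kyxc] add [jve,qdlb,zos] -> 6 lines: gdd aou jve qdlb zos ykeh
Hunk 3: at line 1 remove [jve,qdlb] add [lhypi] -> 5 lines: gdd aou lhypi zos ykeh
Hunk 4: at line 1 remove [lhypi] add [cgpgw,jcaf,gqzjj] -> 7 lines: gdd aou cgpgw jcaf gqzjj zos ykeh
Hunk 5: at line 4 remove [gqzjj,zos] add [jlnj,hnan] -> 7 lines: gdd aou cgpgw jcaf jlnj hnan ykeh
Final line 5: jlnj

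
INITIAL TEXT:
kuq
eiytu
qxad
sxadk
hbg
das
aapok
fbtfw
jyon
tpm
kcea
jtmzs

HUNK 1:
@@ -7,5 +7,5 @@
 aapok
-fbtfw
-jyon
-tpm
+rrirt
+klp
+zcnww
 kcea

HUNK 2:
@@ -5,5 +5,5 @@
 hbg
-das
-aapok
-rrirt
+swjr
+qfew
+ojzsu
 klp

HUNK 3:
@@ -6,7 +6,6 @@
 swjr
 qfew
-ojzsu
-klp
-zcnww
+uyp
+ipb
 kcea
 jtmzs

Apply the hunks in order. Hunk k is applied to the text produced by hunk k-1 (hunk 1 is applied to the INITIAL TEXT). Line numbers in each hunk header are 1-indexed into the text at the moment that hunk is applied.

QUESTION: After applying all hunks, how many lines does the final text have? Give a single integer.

Hunk 1: at line 7 remove [fbtfw,jyon,tpm] add [rrirt,klp,zcnww] -> 12 lines: kuq eiytu qxad sxadk hbg das aapok rrirt klp zcnww kcea jtmzs
Hunk 2: at line 5 remove [das,aapok,rrirt] add [swjr,qfew,ojzsu] -> 12 lines: kuq eiytu qxad sxadk hbg swjr qfew ojzsu klp zcnww kcea jtmzs
Hunk 3: at line 6 remove [ojzsu,klp,zcnww] add [uyp,ipb] -> 11 lines: kuq eiytu qxad sxadk hbg swjr qfew uyp ipb kcea jtmzs
Final line count: 11

Answer: 11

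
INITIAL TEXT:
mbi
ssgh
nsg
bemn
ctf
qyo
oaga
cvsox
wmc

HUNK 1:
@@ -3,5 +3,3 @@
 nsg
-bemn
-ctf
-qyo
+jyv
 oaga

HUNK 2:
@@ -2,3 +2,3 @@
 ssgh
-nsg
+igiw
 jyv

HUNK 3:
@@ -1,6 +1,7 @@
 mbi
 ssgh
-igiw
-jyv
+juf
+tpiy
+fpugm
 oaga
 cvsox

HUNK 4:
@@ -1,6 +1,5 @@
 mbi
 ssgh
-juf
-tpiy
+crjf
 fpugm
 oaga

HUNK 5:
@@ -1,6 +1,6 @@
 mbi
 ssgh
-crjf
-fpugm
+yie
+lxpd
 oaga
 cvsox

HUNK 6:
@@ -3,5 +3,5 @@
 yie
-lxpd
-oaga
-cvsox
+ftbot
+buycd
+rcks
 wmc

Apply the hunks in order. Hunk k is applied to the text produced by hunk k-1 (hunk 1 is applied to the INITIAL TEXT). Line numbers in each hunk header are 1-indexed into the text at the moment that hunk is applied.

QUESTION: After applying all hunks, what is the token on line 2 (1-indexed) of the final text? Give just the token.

Answer: ssgh

Derivation:
Hunk 1: at line 3 remove [bemn,ctf,qyo] add [jyv] -> 7 lines: mbi ssgh nsg jyv oaga cvsox wmc
Hunk 2: at line 2 remove [nsg] add [igiw] -> 7 lines: mbi ssgh igiw jyv oaga cvsox wmc
Hunk 3: at line 1 remove [igiw,jyv] add [juf,tpiy,fpugm] -> 8 lines: mbi ssgh juf tpiy fpugm oaga cvsox wmc
Hunk 4: at line 1 remove [juf,tpiy] add [crjf] -> 7 lines: mbi ssgh crjf fpugm oaga cvsox wmc
Hunk 5: at line 1 remove [crjf,fpugm] add [yie,lxpd] -> 7 lines: mbi ssgh yie lxpd oaga cvsox wmc
Hunk 6: at line 3 remove [lxpd,oaga,cvsox] add [ftbot,buycd,rcks] -> 7 lines: mbi ssgh yie ftbot buycd rcks wmc
Final line 2: ssgh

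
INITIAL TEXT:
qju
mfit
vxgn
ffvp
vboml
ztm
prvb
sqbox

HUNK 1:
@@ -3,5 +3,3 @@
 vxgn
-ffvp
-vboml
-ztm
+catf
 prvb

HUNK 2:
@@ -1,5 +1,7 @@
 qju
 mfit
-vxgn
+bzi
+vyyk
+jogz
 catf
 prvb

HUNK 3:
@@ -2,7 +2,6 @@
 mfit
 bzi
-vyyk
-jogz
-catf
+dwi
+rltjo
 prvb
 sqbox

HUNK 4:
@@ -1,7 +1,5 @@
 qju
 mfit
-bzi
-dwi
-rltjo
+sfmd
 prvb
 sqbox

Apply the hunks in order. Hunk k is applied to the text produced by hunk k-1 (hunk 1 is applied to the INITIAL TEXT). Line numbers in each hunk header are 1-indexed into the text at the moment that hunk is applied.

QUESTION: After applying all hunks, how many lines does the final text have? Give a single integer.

Hunk 1: at line 3 remove [ffvp,vboml,ztm] add [catf] -> 6 lines: qju mfit vxgn catf prvb sqbox
Hunk 2: at line 1 remove [vxgn] add [bzi,vyyk,jogz] -> 8 lines: qju mfit bzi vyyk jogz catf prvb sqbox
Hunk 3: at line 2 remove [vyyk,jogz,catf] add [dwi,rltjo] -> 7 lines: qju mfit bzi dwi rltjo prvb sqbox
Hunk 4: at line 1 remove [bzi,dwi,rltjo] add [sfmd] -> 5 lines: qju mfit sfmd prvb sqbox
Final line count: 5

Answer: 5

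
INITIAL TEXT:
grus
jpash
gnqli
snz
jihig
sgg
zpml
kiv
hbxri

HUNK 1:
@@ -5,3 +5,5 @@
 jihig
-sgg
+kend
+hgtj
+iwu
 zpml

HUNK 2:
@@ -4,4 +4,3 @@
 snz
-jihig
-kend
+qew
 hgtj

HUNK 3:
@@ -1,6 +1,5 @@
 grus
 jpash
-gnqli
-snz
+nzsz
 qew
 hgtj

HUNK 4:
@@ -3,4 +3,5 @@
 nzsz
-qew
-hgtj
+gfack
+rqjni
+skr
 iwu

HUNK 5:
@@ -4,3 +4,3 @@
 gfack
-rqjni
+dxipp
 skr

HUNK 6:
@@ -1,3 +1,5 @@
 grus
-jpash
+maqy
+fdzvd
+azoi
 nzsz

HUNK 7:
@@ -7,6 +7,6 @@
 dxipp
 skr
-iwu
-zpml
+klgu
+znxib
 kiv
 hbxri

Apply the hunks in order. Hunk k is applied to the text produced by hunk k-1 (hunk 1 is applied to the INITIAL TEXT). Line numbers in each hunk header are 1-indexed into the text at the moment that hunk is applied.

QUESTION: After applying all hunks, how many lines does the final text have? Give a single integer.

Answer: 12

Derivation:
Hunk 1: at line 5 remove [sgg] add [kend,hgtj,iwu] -> 11 lines: grus jpash gnqli snz jihig kend hgtj iwu zpml kiv hbxri
Hunk 2: at line 4 remove [jihig,kend] add [qew] -> 10 lines: grus jpash gnqli snz qew hgtj iwu zpml kiv hbxri
Hunk 3: at line 1 remove [gnqli,snz] add [nzsz] -> 9 lines: grus jpash nzsz qew hgtj iwu zpml kiv hbxri
Hunk 4: at line 3 remove [qew,hgtj] add [gfack,rqjni,skr] -> 10 lines: grus jpash nzsz gfack rqjni skr iwu zpml kiv hbxri
Hunk 5: at line 4 remove [rqjni] add [dxipp] -> 10 lines: grus jpash nzsz gfack dxipp skr iwu zpml kiv hbxri
Hunk 6: at line 1 remove [jpash] add [maqy,fdzvd,azoi] -> 12 lines: grus maqy fdzvd azoi nzsz gfack dxipp skr iwu zpml kiv hbxri
Hunk 7: at line 7 remove [iwu,zpml] add [klgu,znxib] -> 12 lines: grus maqy fdzvd azoi nzsz gfack dxipp skr klgu znxib kiv hbxri
Final line count: 12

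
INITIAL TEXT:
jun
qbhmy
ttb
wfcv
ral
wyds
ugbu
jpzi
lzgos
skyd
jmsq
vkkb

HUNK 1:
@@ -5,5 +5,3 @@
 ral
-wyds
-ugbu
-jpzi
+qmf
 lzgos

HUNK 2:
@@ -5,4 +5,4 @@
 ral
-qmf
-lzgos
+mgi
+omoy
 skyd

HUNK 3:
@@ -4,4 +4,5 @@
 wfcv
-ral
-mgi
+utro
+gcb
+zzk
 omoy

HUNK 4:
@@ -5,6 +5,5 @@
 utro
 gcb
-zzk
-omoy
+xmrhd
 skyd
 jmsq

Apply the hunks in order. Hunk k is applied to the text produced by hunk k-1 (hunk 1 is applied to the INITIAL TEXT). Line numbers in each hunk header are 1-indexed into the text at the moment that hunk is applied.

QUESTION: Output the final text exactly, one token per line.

Answer: jun
qbhmy
ttb
wfcv
utro
gcb
xmrhd
skyd
jmsq
vkkb

Derivation:
Hunk 1: at line 5 remove [wyds,ugbu,jpzi] add [qmf] -> 10 lines: jun qbhmy ttb wfcv ral qmf lzgos skyd jmsq vkkb
Hunk 2: at line 5 remove [qmf,lzgos] add [mgi,omoy] -> 10 lines: jun qbhmy ttb wfcv ral mgi omoy skyd jmsq vkkb
Hunk 3: at line 4 remove [ral,mgi] add [utro,gcb,zzk] -> 11 lines: jun qbhmy ttb wfcv utro gcb zzk omoy skyd jmsq vkkb
Hunk 4: at line 5 remove [zzk,omoy] add [xmrhd] -> 10 lines: jun qbhmy ttb wfcv utro gcb xmrhd skyd jmsq vkkb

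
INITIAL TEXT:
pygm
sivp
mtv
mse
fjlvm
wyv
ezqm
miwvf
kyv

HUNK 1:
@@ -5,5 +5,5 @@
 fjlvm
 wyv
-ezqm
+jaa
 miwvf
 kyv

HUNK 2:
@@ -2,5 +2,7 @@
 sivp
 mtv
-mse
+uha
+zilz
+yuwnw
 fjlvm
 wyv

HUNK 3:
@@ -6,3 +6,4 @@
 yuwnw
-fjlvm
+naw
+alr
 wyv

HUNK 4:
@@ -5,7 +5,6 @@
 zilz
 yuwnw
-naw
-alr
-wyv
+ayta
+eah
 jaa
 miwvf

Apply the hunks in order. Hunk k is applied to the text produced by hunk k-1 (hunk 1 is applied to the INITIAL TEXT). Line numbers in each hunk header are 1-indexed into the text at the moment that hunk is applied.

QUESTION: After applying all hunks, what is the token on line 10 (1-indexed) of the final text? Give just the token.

Hunk 1: at line 5 remove [ezqm] add [jaa] -> 9 lines: pygm sivp mtv mse fjlvm wyv jaa miwvf kyv
Hunk 2: at line 2 remove [mse] add [uha,zilz,yuwnw] -> 11 lines: pygm sivp mtv uha zilz yuwnw fjlvm wyv jaa miwvf kyv
Hunk 3: at line 6 remove [fjlvm] add [naw,alr] -> 12 lines: pygm sivp mtv uha zilz yuwnw naw alr wyv jaa miwvf kyv
Hunk 4: at line 5 remove [naw,alr,wyv] add [ayta,eah] -> 11 lines: pygm sivp mtv uha zilz yuwnw ayta eah jaa miwvf kyv
Final line 10: miwvf

Answer: miwvf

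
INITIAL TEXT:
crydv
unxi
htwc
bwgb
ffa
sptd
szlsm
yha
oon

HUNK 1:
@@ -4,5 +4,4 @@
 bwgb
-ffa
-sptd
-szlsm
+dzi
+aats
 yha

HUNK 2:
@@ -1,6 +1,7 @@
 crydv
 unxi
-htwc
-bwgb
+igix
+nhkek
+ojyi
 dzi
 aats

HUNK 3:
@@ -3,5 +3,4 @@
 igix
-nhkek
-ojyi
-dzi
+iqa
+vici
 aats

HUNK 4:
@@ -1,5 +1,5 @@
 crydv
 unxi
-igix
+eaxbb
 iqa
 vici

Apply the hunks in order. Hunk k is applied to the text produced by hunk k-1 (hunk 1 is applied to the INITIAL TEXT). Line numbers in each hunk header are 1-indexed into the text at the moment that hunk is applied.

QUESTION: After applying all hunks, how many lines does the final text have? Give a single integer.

Hunk 1: at line 4 remove [ffa,sptd,szlsm] add [dzi,aats] -> 8 lines: crydv unxi htwc bwgb dzi aats yha oon
Hunk 2: at line 1 remove [htwc,bwgb] add [igix,nhkek,ojyi] -> 9 lines: crydv unxi igix nhkek ojyi dzi aats yha oon
Hunk 3: at line 3 remove [nhkek,ojyi,dzi] add [iqa,vici] -> 8 lines: crydv unxi igix iqa vici aats yha oon
Hunk 4: at line 1 remove [igix] add [eaxbb] -> 8 lines: crydv unxi eaxbb iqa vici aats yha oon
Final line count: 8

Answer: 8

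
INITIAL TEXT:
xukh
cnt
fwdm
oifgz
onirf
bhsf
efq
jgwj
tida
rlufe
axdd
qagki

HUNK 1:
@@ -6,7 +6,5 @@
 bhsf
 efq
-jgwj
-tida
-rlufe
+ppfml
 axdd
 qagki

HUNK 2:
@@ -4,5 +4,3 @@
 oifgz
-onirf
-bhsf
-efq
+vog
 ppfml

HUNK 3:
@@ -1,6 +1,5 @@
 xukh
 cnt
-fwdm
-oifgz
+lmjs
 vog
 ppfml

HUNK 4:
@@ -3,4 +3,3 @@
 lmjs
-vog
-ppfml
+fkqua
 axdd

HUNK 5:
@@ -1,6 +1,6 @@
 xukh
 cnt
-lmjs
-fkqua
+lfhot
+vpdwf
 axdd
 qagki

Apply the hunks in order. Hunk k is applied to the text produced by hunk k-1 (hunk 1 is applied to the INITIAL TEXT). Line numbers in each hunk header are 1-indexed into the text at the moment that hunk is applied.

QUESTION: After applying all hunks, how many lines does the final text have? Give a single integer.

Answer: 6

Derivation:
Hunk 1: at line 6 remove [jgwj,tida,rlufe] add [ppfml] -> 10 lines: xukh cnt fwdm oifgz onirf bhsf efq ppfml axdd qagki
Hunk 2: at line 4 remove [onirf,bhsf,efq] add [vog] -> 8 lines: xukh cnt fwdm oifgz vog ppfml axdd qagki
Hunk 3: at line 1 remove [fwdm,oifgz] add [lmjs] -> 7 lines: xukh cnt lmjs vog ppfml axdd qagki
Hunk 4: at line 3 remove [vog,ppfml] add [fkqua] -> 6 lines: xukh cnt lmjs fkqua axdd qagki
Hunk 5: at line 1 remove [lmjs,fkqua] add [lfhot,vpdwf] -> 6 lines: xukh cnt lfhot vpdwf axdd qagki
Final line count: 6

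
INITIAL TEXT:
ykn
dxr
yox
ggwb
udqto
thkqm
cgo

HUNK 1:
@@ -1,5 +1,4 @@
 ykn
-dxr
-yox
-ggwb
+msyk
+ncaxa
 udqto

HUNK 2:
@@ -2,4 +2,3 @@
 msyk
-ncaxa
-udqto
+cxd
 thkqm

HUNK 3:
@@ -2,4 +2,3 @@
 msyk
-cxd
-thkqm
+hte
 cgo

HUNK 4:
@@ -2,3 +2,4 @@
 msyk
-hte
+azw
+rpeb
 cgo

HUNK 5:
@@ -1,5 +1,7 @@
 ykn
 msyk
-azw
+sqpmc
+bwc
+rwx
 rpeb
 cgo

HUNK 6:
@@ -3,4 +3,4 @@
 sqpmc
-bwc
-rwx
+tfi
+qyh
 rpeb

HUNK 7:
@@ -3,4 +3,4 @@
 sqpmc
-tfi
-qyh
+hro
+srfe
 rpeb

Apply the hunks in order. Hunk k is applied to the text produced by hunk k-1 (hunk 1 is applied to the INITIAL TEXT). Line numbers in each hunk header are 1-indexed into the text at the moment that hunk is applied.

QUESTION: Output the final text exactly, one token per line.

Answer: ykn
msyk
sqpmc
hro
srfe
rpeb
cgo

Derivation:
Hunk 1: at line 1 remove [dxr,yox,ggwb] add [msyk,ncaxa] -> 6 lines: ykn msyk ncaxa udqto thkqm cgo
Hunk 2: at line 2 remove [ncaxa,udqto] add [cxd] -> 5 lines: ykn msyk cxd thkqm cgo
Hunk 3: at line 2 remove [cxd,thkqm] add [hte] -> 4 lines: ykn msyk hte cgo
Hunk 4: at line 2 remove [hte] add [azw,rpeb] -> 5 lines: ykn msyk azw rpeb cgo
Hunk 5: at line 1 remove [azw] add [sqpmc,bwc,rwx] -> 7 lines: ykn msyk sqpmc bwc rwx rpeb cgo
Hunk 6: at line 3 remove [bwc,rwx] add [tfi,qyh] -> 7 lines: ykn msyk sqpmc tfi qyh rpeb cgo
Hunk 7: at line 3 remove [tfi,qyh] add [hro,srfe] -> 7 lines: ykn msyk sqpmc hro srfe rpeb cgo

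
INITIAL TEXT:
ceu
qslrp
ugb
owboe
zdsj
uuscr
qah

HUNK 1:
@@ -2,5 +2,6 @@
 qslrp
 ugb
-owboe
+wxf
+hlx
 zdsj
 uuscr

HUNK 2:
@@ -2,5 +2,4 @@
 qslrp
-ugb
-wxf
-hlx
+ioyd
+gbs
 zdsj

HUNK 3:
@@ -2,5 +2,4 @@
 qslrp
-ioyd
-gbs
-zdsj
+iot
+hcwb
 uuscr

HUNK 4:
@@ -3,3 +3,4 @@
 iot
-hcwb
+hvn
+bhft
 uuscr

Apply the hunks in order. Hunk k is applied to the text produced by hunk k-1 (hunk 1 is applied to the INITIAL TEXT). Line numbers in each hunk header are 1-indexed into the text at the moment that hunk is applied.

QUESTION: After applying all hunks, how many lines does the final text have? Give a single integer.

Answer: 7

Derivation:
Hunk 1: at line 2 remove [owboe] add [wxf,hlx] -> 8 lines: ceu qslrp ugb wxf hlx zdsj uuscr qah
Hunk 2: at line 2 remove [ugb,wxf,hlx] add [ioyd,gbs] -> 7 lines: ceu qslrp ioyd gbs zdsj uuscr qah
Hunk 3: at line 2 remove [ioyd,gbs,zdsj] add [iot,hcwb] -> 6 lines: ceu qslrp iot hcwb uuscr qah
Hunk 4: at line 3 remove [hcwb] add [hvn,bhft] -> 7 lines: ceu qslrp iot hvn bhft uuscr qah
Final line count: 7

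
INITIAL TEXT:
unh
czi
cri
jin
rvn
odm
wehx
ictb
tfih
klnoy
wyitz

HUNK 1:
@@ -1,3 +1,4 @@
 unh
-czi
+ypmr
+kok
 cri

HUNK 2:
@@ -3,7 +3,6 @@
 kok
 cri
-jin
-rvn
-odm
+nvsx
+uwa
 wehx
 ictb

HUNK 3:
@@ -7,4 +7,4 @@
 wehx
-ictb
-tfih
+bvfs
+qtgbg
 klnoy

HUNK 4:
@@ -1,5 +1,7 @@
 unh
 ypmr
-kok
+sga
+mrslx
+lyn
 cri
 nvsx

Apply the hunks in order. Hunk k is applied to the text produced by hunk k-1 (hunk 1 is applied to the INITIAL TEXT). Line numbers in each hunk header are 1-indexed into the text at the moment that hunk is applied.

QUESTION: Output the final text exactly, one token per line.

Hunk 1: at line 1 remove [czi] add [ypmr,kok] -> 12 lines: unh ypmr kok cri jin rvn odm wehx ictb tfih klnoy wyitz
Hunk 2: at line 3 remove [jin,rvn,odm] add [nvsx,uwa] -> 11 lines: unh ypmr kok cri nvsx uwa wehx ictb tfih klnoy wyitz
Hunk 3: at line 7 remove [ictb,tfih] add [bvfs,qtgbg] -> 11 lines: unh ypmr kok cri nvsx uwa wehx bvfs qtgbg klnoy wyitz
Hunk 4: at line 1 remove [kok] add [sga,mrslx,lyn] -> 13 lines: unh ypmr sga mrslx lyn cri nvsx uwa wehx bvfs qtgbg klnoy wyitz

Answer: unh
ypmr
sga
mrslx
lyn
cri
nvsx
uwa
wehx
bvfs
qtgbg
klnoy
wyitz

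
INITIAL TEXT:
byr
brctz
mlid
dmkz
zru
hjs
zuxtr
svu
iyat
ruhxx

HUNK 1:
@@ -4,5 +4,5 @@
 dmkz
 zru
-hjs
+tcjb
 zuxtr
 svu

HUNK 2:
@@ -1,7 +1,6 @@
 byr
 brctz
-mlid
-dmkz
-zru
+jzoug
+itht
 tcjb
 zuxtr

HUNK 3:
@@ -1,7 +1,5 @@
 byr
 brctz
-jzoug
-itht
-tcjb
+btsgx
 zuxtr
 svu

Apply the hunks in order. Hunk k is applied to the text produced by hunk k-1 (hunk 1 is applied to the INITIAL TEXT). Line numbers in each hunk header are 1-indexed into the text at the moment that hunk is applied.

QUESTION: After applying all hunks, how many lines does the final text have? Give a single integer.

Hunk 1: at line 4 remove [hjs] add [tcjb] -> 10 lines: byr brctz mlid dmkz zru tcjb zuxtr svu iyat ruhxx
Hunk 2: at line 1 remove [mlid,dmkz,zru] add [jzoug,itht] -> 9 lines: byr brctz jzoug itht tcjb zuxtr svu iyat ruhxx
Hunk 3: at line 1 remove [jzoug,itht,tcjb] add [btsgx] -> 7 lines: byr brctz btsgx zuxtr svu iyat ruhxx
Final line count: 7

Answer: 7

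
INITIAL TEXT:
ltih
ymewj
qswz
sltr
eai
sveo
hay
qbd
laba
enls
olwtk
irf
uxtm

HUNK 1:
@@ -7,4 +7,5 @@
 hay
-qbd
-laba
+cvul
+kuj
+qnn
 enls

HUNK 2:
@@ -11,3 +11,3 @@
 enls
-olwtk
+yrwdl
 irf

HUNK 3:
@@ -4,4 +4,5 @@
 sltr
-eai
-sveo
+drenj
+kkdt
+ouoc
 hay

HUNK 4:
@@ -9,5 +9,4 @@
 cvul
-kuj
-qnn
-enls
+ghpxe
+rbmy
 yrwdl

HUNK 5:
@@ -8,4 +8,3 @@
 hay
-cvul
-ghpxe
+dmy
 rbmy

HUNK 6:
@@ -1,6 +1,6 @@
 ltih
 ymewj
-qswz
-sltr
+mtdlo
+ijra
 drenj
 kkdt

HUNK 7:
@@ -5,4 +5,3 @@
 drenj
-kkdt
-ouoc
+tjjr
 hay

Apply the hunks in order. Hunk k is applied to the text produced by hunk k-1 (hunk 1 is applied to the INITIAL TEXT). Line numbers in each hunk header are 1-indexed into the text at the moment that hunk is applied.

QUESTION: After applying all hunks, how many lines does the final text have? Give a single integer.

Hunk 1: at line 7 remove [qbd,laba] add [cvul,kuj,qnn] -> 14 lines: ltih ymewj qswz sltr eai sveo hay cvul kuj qnn enls olwtk irf uxtm
Hunk 2: at line 11 remove [olwtk] add [yrwdl] -> 14 lines: ltih ymewj qswz sltr eai sveo hay cvul kuj qnn enls yrwdl irf uxtm
Hunk 3: at line 4 remove [eai,sveo] add [drenj,kkdt,ouoc] -> 15 lines: ltih ymewj qswz sltr drenj kkdt ouoc hay cvul kuj qnn enls yrwdl irf uxtm
Hunk 4: at line 9 remove [kuj,qnn,enls] add [ghpxe,rbmy] -> 14 lines: ltih ymewj qswz sltr drenj kkdt ouoc hay cvul ghpxe rbmy yrwdl irf uxtm
Hunk 5: at line 8 remove [cvul,ghpxe] add [dmy] -> 13 lines: ltih ymewj qswz sltr drenj kkdt ouoc hay dmy rbmy yrwdl irf uxtm
Hunk 6: at line 1 remove [qswz,sltr] add [mtdlo,ijra] -> 13 lines: ltih ymewj mtdlo ijra drenj kkdt ouoc hay dmy rbmy yrwdl irf uxtm
Hunk 7: at line 5 remove [kkdt,ouoc] add [tjjr] -> 12 lines: ltih ymewj mtdlo ijra drenj tjjr hay dmy rbmy yrwdl irf uxtm
Final line count: 12

Answer: 12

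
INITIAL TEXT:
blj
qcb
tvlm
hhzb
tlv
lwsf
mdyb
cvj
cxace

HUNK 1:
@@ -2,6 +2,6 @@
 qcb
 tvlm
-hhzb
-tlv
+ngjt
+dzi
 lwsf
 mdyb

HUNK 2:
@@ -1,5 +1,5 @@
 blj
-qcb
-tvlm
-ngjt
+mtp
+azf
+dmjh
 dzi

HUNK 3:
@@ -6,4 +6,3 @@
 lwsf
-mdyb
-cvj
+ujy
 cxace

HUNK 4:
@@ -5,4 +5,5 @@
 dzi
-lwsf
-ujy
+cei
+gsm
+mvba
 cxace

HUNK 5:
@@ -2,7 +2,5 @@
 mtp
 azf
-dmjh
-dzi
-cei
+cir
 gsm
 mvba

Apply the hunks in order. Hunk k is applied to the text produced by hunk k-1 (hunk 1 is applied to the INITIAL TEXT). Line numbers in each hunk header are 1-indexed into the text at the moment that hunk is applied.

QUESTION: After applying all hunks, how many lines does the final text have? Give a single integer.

Hunk 1: at line 2 remove [hhzb,tlv] add [ngjt,dzi] -> 9 lines: blj qcb tvlm ngjt dzi lwsf mdyb cvj cxace
Hunk 2: at line 1 remove [qcb,tvlm,ngjt] add [mtp,azf,dmjh] -> 9 lines: blj mtp azf dmjh dzi lwsf mdyb cvj cxace
Hunk 3: at line 6 remove [mdyb,cvj] add [ujy] -> 8 lines: blj mtp azf dmjh dzi lwsf ujy cxace
Hunk 4: at line 5 remove [lwsf,ujy] add [cei,gsm,mvba] -> 9 lines: blj mtp azf dmjh dzi cei gsm mvba cxace
Hunk 5: at line 2 remove [dmjh,dzi,cei] add [cir] -> 7 lines: blj mtp azf cir gsm mvba cxace
Final line count: 7

Answer: 7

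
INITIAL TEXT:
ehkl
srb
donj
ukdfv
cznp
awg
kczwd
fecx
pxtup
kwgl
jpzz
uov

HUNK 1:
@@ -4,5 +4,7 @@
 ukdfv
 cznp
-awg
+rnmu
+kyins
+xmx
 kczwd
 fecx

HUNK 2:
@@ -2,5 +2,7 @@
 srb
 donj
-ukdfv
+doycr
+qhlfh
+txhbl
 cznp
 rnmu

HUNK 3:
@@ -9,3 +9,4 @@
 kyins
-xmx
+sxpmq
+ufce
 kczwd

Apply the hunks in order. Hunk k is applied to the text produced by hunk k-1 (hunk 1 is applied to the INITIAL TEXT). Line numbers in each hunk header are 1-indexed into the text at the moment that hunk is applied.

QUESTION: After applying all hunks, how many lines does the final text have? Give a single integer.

Hunk 1: at line 4 remove [awg] add [rnmu,kyins,xmx] -> 14 lines: ehkl srb donj ukdfv cznp rnmu kyins xmx kczwd fecx pxtup kwgl jpzz uov
Hunk 2: at line 2 remove [ukdfv] add [doycr,qhlfh,txhbl] -> 16 lines: ehkl srb donj doycr qhlfh txhbl cznp rnmu kyins xmx kczwd fecx pxtup kwgl jpzz uov
Hunk 3: at line 9 remove [xmx] add [sxpmq,ufce] -> 17 lines: ehkl srb donj doycr qhlfh txhbl cznp rnmu kyins sxpmq ufce kczwd fecx pxtup kwgl jpzz uov
Final line count: 17

Answer: 17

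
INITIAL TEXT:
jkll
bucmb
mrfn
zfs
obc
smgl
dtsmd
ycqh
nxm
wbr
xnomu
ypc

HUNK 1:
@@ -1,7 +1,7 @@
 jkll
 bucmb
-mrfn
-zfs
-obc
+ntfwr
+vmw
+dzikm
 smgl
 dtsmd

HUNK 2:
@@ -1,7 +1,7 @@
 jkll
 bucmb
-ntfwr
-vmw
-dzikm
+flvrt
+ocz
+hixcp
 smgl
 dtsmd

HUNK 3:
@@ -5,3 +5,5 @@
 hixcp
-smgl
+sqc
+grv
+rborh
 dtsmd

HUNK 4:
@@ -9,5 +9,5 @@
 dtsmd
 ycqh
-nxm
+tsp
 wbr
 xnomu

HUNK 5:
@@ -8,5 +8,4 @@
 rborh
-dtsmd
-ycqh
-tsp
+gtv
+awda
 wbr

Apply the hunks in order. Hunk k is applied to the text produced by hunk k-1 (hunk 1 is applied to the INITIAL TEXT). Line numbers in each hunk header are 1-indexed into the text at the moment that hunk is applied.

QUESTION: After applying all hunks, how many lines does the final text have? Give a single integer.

Hunk 1: at line 1 remove [mrfn,zfs,obc] add [ntfwr,vmw,dzikm] -> 12 lines: jkll bucmb ntfwr vmw dzikm smgl dtsmd ycqh nxm wbr xnomu ypc
Hunk 2: at line 1 remove [ntfwr,vmw,dzikm] add [flvrt,ocz,hixcp] -> 12 lines: jkll bucmb flvrt ocz hixcp smgl dtsmd ycqh nxm wbr xnomu ypc
Hunk 3: at line 5 remove [smgl] add [sqc,grv,rborh] -> 14 lines: jkll bucmb flvrt ocz hixcp sqc grv rborh dtsmd ycqh nxm wbr xnomu ypc
Hunk 4: at line 9 remove [nxm] add [tsp] -> 14 lines: jkll bucmb flvrt ocz hixcp sqc grv rborh dtsmd ycqh tsp wbr xnomu ypc
Hunk 5: at line 8 remove [dtsmd,ycqh,tsp] add [gtv,awda] -> 13 lines: jkll bucmb flvrt ocz hixcp sqc grv rborh gtv awda wbr xnomu ypc
Final line count: 13

Answer: 13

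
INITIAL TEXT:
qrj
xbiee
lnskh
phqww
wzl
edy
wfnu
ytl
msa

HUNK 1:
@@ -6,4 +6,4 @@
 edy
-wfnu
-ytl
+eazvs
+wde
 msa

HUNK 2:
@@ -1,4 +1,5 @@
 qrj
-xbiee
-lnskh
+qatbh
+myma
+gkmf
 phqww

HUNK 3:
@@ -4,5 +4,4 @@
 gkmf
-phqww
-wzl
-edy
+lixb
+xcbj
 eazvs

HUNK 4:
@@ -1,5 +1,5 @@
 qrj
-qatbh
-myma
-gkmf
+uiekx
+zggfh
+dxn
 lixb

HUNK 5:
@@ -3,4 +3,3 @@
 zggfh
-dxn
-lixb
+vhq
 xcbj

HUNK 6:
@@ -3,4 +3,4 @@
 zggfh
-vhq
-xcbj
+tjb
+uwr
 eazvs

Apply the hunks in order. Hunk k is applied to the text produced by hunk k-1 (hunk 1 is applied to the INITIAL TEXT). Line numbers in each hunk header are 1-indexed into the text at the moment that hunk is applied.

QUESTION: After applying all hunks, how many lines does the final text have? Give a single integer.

Hunk 1: at line 6 remove [wfnu,ytl] add [eazvs,wde] -> 9 lines: qrj xbiee lnskh phqww wzl edy eazvs wde msa
Hunk 2: at line 1 remove [xbiee,lnskh] add [qatbh,myma,gkmf] -> 10 lines: qrj qatbh myma gkmf phqww wzl edy eazvs wde msa
Hunk 3: at line 4 remove [phqww,wzl,edy] add [lixb,xcbj] -> 9 lines: qrj qatbh myma gkmf lixb xcbj eazvs wde msa
Hunk 4: at line 1 remove [qatbh,myma,gkmf] add [uiekx,zggfh,dxn] -> 9 lines: qrj uiekx zggfh dxn lixb xcbj eazvs wde msa
Hunk 5: at line 3 remove [dxn,lixb] add [vhq] -> 8 lines: qrj uiekx zggfh vhq xcbj eazvs wde msa
Hunk 6: at line 3 remove [vhq,xcbj] add [tjb,uwr] -> 8 lines: qrj uiekx zggfh tjb uwr eazvs wde msa
Final line count: 8

Answer: 8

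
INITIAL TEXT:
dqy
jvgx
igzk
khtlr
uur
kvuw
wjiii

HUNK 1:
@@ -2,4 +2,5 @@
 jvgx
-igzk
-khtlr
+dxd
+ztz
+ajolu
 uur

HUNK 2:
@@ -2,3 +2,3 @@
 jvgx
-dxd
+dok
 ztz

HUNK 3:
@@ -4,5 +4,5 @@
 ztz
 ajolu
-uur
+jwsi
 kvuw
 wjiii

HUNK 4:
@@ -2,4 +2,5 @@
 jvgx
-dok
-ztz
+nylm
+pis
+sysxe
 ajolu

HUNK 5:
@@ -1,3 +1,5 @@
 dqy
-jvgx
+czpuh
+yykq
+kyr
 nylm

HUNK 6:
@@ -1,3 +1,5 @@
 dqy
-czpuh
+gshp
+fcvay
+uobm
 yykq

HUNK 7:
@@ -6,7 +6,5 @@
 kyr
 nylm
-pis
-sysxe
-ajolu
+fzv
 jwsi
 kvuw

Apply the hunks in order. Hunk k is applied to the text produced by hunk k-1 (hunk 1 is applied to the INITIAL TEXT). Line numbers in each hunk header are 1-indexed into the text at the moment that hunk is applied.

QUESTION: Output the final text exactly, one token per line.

Answer: dqy
gshp
fcvay
uobm
yykq
kyr
nylm
fzv
jwsi
kvuw
wjiii

Derivation:
Hunk 1: at line 2 remove [igzk,khtlr] add [dxd,ztz,ajolu] -> 8 lines: dqy jvgx dxd ztz ajolu uur kvuw wjiii
Hunk 2: at line 2 remove [dxd] add [dok] -> 8 lines: dqy jvgx dok ztz ajolu uur kvuw wjiii
Hunk 3: at line 4 remove [uur] add [jwsi] -> 8 lines: dqy jvgx dok ztz ajolu jwsi kvuw wjiii
Hunk 4: at line 2 remove [dok,ztz] add [nylm,pis,sysxe] -> 9 lines: dqy jvgx nylm pis sysxe ajolu jwsi kvuw wjiii
Hunk 5: at line 1 remove [jvgx] add [czpuh,yykq,kyr] -> 11 lines: dqy czpuh yykq kyr nylm pis sysxe ajolu jwsi kvuw wjiii
Hunk 6: at line 1 remove [czpuh] add [gshp,fcvay,uobm] -> 13 lines: dqy gshp fcvay uobm yykq kyr nylm pis sysxe ajolu jwsi kvuw wjiii
Hunk 7: at line 6 remove [pis,sysxe,ajolu] add [fzv] -> 11 lines: dqy gshp fcvay uobm yykq kyr nylm fzv jwsi kvuw wjiii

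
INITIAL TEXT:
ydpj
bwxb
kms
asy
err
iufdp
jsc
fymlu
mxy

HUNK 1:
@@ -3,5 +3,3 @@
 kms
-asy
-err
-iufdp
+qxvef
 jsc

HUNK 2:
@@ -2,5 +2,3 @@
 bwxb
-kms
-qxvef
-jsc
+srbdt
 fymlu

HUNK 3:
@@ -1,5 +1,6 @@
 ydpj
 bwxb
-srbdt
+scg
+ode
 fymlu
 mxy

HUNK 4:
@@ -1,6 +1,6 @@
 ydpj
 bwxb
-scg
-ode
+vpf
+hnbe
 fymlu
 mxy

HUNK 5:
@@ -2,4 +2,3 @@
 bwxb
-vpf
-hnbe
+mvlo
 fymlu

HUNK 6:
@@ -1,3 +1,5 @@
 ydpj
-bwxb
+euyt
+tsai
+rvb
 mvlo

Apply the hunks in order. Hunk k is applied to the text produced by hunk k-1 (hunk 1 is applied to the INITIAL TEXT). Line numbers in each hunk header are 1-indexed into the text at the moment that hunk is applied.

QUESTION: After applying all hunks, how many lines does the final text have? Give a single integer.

Hunk 1: at line 3 remove [asy,err,iufdp] add [qxvef] -> 7 lines: ydpj bwxb kms qxvef jsc fymlu mxy
Hunk 2: at line 2 remove [kms,qxvef,jsc] add [srbdt] -> 5 lines: ydpj bwxb srbdt fymlu mxy
Hunk 3: at line 1 remove [srbdt] add [scg,ode] -> 6 lines: ydpj bwxb scg ode fymlu mxy
Hunk 4: at line 1 remove [scg,ode] add [vpf,hnbe] -> 6 lines: ydpj bwxb vpf hnbe fymlu mxy
Hunk 5: at line 2 remove [vpf,hnbe] add [mvlo] -> 5 lines: ydpj bwxb mvlo fymlu mxy
Hunk 6: at line 1 remove [bwxb] add [euyt,tsai,rvb] -> 7 lines: ydpj euyt tsai rvb mvlo fymlu mxy
Final line count: 7

Answer: 7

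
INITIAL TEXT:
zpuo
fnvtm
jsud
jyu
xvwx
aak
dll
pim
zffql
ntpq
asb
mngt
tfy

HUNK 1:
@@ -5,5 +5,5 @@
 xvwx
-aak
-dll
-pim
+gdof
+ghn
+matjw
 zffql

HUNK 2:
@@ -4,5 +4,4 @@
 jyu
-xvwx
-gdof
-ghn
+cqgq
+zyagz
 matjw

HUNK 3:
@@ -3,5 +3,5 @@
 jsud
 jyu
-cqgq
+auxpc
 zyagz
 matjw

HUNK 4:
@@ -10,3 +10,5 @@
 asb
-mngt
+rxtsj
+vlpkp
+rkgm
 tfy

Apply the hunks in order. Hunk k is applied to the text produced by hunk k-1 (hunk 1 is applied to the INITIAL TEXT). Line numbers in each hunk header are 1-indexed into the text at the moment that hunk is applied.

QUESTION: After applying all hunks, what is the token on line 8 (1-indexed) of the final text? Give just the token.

Answer: zffql

Derivation:
Hunk 1: at line 5 remove [aak,dll,pim] add [gdof,ghn,matjw] -> 13 lines: zpuo fnvtm jsud jyu xvwx gdof ghn matjw zffql ntpq asb mngt tfy
Hunk 2: at line 4 remove [xvwx,gdof,ghn] add [cqgq,zyagz] -> 12 lines: zpuo fnvtm jsud jyu cqgq zyagz matjw zffql ntpq asb mngt tfy
Hunk 3: at line 3 remove [cqgq] add [auxpc] -> 12 lines: zpuo fnvtm jsud jyu auxpc zyagz matjw zffql ntpq asb mngt tfy
Hunk 4: at line 10 remove [mngt] add [rxtsj,vlpkp,rkgm] -> 14 lines: zpuo fnvtm jsud jyu auxpc zyagz matjw zffql ntpq asb rxtsj vlpkp rkgm tfy
Final line 8: zffql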